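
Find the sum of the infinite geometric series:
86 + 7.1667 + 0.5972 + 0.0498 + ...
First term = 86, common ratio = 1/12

For |r| < 1, S = a / (1 - r)
S = 86 / (1 - (1/12))
S = 86 / (11/12)
S = 1032/11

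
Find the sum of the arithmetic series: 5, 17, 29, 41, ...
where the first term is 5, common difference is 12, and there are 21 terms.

Sₙ = n/2 × (first + last)
Last term = a + (n-1)d = 5 + (21-1)×12 = 245
S_21 = 21/2 × (5 + 245)
S_21 = 21/2 × 250 = 2625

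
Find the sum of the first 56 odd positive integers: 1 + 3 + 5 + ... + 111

Sum of first n odd numbers = n²
= 56²
= 3136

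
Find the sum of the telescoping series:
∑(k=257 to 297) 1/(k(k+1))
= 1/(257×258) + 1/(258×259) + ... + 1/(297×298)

Partial fractions: 1/(k(k+1)) = 1/k - 1/(k+1)
The series telescopes:
= (1/257 - 1/258) + (1/258 - 1/259) + ... + (1/297 - 1/298)
= 1/257 - 1/298
= 41/76586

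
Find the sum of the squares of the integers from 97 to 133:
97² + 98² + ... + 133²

Use ∑_{k=1}^{n} k² = n(n+1)(2n+1)/6, then subtract the first 96 terms.
∑_{k=1}^{133} k² = 133×134×267/6 = 793079
∑_{k=1}^{96} k² = 96×97×193/6 = 299536
∑_{k=97}^{133} k² = 793079 - 299536 = 493543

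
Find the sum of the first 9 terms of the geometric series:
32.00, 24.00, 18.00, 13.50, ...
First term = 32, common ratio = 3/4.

Sₙ = a(1 - rⁿ) / (1 - r)
S_9 = 32(1 - (3/4)^9) / (1 - (3/4))
S_9 = 32(1 - (19683/262144)) / (1/4)
S_9 = 242461/2048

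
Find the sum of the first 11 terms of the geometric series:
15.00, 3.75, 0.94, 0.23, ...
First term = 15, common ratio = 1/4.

Sₙ = a(1 - rⁿ) / (1 - r)
S_11 = 15(1 - (1/4)^11) / (1 - (1/4))
S_11 = 15(1 - (1/4194304)) / (3/4)
S_11 = 20971515/1048576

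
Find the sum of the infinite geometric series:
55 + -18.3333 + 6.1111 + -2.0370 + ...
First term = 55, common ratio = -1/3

For |r| < 1, S = a / (1 - r)
S = 55 / (1 - (-1/3))
S = 55 / (4/3)
S = 165/4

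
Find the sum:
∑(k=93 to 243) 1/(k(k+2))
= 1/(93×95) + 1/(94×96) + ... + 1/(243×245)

Partial fractions: 1/(k(k+2)) = (1/2)[1/k - 1/(k+2)]
Telescoping leaves the first two and last two terms:
= (1/2)[1/93 + 1/94 - 1/244 - 1/245]
= 3452011/522596760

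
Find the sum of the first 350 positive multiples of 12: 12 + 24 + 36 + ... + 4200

Factor out 12: = 12(1 + 2 + ... + 350) = 12 × n(n+1)/2
= 12 × 350×351/2
= 12 × 61425
= 737100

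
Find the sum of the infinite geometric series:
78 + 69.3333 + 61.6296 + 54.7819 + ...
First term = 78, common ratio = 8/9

For |r| < 1, S = a / (1 - r)
S = 78 / (1 - (8/9))
S = 78 / (1/9)
S = 702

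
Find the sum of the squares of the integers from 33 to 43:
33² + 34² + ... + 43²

Use ∑_{k=1}^{n} k² = n(n+1)(2n+1)/6, then subtract the first 32 terms.
∑_{k=1}^{43} k² = 43×44×87/6 = 27434
∑_{k=1}^{32} k² = 32×33×65/6 = 11440
∑_{k=33}^{43} k² = 27434 - 11440 = 15994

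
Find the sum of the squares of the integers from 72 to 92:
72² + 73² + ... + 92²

Use ∑_{k=1}^{n} k² = n(n+1)(2n+1)/6, then subtract the first 71 terms.
∑_{k=1}^{92} k² = 92×93×185/6 = 263810
∑_{k=1}^{71} k² = 71×72×143/6 = 121836
∑_{k=72}^{92} k² = 263810 - 121836 = 141974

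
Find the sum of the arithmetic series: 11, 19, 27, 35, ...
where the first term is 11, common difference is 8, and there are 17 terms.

Sₙ = n/2 × (first + last)
Last term = a + (n-1)d = 11 + (17-1)×8 = 139
S_17 = 17/2 × (11 + 139)
S_17 = 17/2 × 150 = 1275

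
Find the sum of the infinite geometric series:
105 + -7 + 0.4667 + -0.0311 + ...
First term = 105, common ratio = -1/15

For |r| < 1, S = a / (1 - r)
S = 105 / (1 - (-1/15))
S = 105 / (16/15)
S = 1575/16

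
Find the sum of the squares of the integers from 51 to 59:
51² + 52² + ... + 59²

Use ∑_{k=1}^{n} k² = n(n+1)(2n+1)/6, then subtract the first 50 terms.
∑_{k=1}^{59} k² = 59×60×119/6 = 70210
∑_{k=1}^{50} k² = 50×51×101/6 = 42925
∑_{k=51}^{59} k² = 70210 - 42925 = 27285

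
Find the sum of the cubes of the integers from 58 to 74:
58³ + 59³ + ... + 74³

Use ∑_{k=1}^{n} k³ = [n(n+1)/2]², then subtract the first 57 terms.
∑_{k=1}^{74} k³ = [74×75/2]² = 2775² = 7700625
∑_{k=1}^{57} k³ = [57×58/2]² = 1653² = 2732409
∑_{k=58}^{74} k³ = 7700625 - 2732409 = 4968216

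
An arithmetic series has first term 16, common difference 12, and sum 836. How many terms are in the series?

Using S = n/2 × [2a + (n-1)d]
836 = n/2 × [2(16) + (n-1)(12)]
836 = n/2 × [32 + 12n - 12]
1672 = n × [20 + 12n]
12n² + (20)n - 1672 = 0
Discriminant: Δ = (20)² - 4(12)(-1672) = 400 + 80256 = 80656
√Δ = 284
n = [-(20) + √Δ] / (2·12) = (-20 + 284) / 24 = 264 / 24 = 11
(The negative root is discarded since n must be a positive integer.)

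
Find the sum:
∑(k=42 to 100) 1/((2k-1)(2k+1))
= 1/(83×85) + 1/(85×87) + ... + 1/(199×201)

Partial fractions: 1/((2k-1)(2k+1)) = (1/2)[1/(2k-1) - 1/(2k+1)]
The series telescopes:
= (1/2)[1/83 - 1/201]
= 59/16683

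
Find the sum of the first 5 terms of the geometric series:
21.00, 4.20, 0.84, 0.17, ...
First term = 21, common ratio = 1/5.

Sₙ = a(1 - rⁿ) / (1 - r)
S_5 = 21(1 - (1/5)^5) / (1 - (1/5))
S_5 = 21(1 - (1/3125)) / (4/5)
S_5 = 16401/625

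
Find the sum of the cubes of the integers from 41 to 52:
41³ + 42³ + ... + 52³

Use ∑_{k=1}^{n} k³ = [n(n+1)/2]², then subtract the first 40 terms.
∑_{k=1}^{52} k³ = [52×53/2]² = 1378² = 1898884
∑_{k=1}^{40} k³ = [40×41/2]² = 820² = 672400
∑_{k=41}^{52} k³ = 1898884 - 672400 = 1226484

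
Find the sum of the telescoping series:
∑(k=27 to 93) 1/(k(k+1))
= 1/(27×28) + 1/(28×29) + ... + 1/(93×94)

Partial fractions: 1/(k(k+1)) = 1/k - 1/(k+1)
The series telescopes:
= (1/27 - 1/28) + (1/28 - 1/29) + ... + (1/93 - 1/94)
= 1/27 - 1/94
= 67/2538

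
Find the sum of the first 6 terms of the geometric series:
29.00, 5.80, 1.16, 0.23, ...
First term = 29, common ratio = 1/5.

Sₙ = a(1 - rⁿ) / (1 - r)
S_6 = 29(1 - (1/5)^6) / (1 - (1/5))
S_6 = 29(1 - (1/15625)) / (4/5)
S_6 = 113274/3125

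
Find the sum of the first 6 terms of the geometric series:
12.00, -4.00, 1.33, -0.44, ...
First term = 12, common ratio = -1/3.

Sₙ = a(1 - rⁿ) / (1 - r)
S_6 = 12(1 - (-1/3)^6) / (1 - (-1/3))
S_6 = 12(1 - (1/729)) / (4/3)
S_6 = 728/81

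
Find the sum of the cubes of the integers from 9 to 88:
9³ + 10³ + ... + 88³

Use ∑_{k=1}^{n} k³ = [n(n+1)/2]², then subtract the first 8 terms.
∑_{k=1}^{88} k³ = [88×89/2]² = 3916² = 15335056
∑_{k=1}^{8} k³ = [8×9/2]² = 36² = 1296
∑_{k=9}^{88} k³ = 15335056 - 1296 = 15333760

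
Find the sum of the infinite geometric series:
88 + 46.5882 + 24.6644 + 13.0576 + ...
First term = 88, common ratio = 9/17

For |r| < 1, S = a / (1 - r)
S = 88 / (1 - (9/17))
S = 88 / (8/17)
S = 187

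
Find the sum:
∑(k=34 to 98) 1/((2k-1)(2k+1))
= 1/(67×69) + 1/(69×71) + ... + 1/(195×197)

Partial fractions: 1/((2k-1)(2k+1)) = (1/2)[1/(2k-1) - 1/(2k+1)]
The series telescopes:
= (1/2)[1/67 - 1/197]
= 65/13199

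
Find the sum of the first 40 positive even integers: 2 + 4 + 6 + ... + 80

Sum of first n even numbers = n(n+1)
= 40×41
= 1640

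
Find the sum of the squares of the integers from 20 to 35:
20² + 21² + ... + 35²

Use ∑_{k=1}^{n} k² = n(n+1)(2n+1)/6, then subtract the first 19 terms.
∑_{k=1}^{35} k² = 35×36×71/6 = 14910
∑_{k=1}^{19} k² = 19×20×39/6 = 2470
∑_{k=20}^{35} k² = 14910 - 2470 = 12440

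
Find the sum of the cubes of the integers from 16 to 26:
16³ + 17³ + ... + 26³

Use ∑_{k=1}^{n} k³ = [n(n+1)/2]², then subtract the first 15 terms.
∑_{k=1}^{26} k³ = [26×27/2]² = 351² = 123201
∑_{k=1}^{15} k³ = [15×16/2]² = 120² = 14400
∑_{k=16}^{26} k³ = 123201 - 14400 = 108801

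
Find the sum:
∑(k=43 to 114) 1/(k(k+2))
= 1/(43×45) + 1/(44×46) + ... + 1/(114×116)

Partial fractions: 1/(k(k+2)) = (1/2)[1/k - 1/(k+2)]
Telescoping leaves the first two and last two terms:
= (1/2)[1/43 + 1/44 - 1/115 - 1/116]
= 90441/6309820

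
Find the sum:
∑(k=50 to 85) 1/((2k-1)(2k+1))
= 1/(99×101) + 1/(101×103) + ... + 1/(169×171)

Partial fractions: 1/((2k-1)(2k+1)) = (1/2)[1/(2k-1) - 1/(2k+1)]
The series telescopes:
= (1/2)[1/99 - 1/171]
= 4/1881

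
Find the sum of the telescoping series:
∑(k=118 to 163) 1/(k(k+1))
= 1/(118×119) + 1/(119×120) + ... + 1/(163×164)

Partial fractions: 1/(k(k+1)) = 1/k - 1/(k+1)
The series telescopes:
= (1/118 - 1/119) + (1/119 - 1/120) + ... + (1/163 - 1/164)
= 1/118 - 1/164
= 23/9676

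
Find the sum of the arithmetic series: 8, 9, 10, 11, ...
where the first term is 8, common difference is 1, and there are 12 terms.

Sₙ = n/2 × (first + last)
Last term = a + (n-1)d = 8 + (12-1)×1 = 19
S_12 = 12/2 × (8 + 19)
S_12 = 12/2 × 27 = 162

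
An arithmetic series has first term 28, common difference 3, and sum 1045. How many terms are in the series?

Using S = n/2 × [2a + (n-1)d]
1045 = n/2 × [2(28) + (n-1)(3)]
1045 = n/2 × [56 + 3n - 3]
2090 = n × [53 + 3n]
3n² + (53)n - 2090 = 0
Discriminant: Δ = (53)² - 4(3)(-2090) = 2809 + 25080 = 27889
√Δ = 167
n = [-(53) + √Δ] / (2·3) = (-53 + 167) / 6 = 114 / 6 = 19
(The negative root is discarded since n must be a positive integer.)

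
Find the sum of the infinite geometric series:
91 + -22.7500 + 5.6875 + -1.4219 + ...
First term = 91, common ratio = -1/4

For |r| < 1, S = a / (1 - r)
S = 91 / (1 - (-1/4))
S = 91 / (5/4)
S = 364/5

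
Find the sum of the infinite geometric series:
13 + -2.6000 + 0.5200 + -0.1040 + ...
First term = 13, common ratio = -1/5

For |r| < 1, S = a / (1 - r)
S = 13 / (1 - (-1/5))
S = 13 / (6/5)
S = 65/6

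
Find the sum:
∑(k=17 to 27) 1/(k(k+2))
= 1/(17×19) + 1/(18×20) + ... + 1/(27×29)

Partial fractions: 1/(k(k+2)) = (1/2)[1/k - 1/(k+2)]
Telescoping leaves the first two and last two terms:
= (1/2)[1/17 + 1/18 - 1/28 - 1/29]
= 5489/248472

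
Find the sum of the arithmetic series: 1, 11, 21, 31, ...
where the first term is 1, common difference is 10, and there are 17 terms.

Sₙ = n/2 × (first + last)
Last term = a + (n-1)d = 1 + (17-1)×10 = 161
S_17 = 17/2 × (1 + 161)
S_17 = 17/2 × 162 = 1377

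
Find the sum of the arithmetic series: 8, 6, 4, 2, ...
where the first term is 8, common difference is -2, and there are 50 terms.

Sₙ = n/2 × (first + last)
Last term = a + (n-1)d = 8 + (50-1)×(-2) = -90
S_50 = 50/2 × (8 + (-90))
S_50 = 50/2 × (-82) = -2050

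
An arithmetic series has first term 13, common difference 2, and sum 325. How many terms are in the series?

Using S = n/2 × [2a + (n-1)d]
325 = n/2 × [2(13) + (n-1)(2)]
325 = n/2 × [26 + 2n - 2]
650 = n × [24 + 2n]
2n² + (24)n - 650 = 0
Discriminant: Δ = (24)² - 4(2)(-650) = 576 + 5200 = 5776
√Δ = 76
n = [-(24) + √Δ] / (2·2) = (-24 + 76) / 4 = 52 / 4 = 13
(The negative root is discarded since n must be a positive integer.)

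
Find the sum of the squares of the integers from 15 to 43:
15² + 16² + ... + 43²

Use ∑_{k=1}^{n} k² = n(n+1)(2n+1)/6, then subtract the first 14 terms.
∑_{k=1}^{43} k² = 43×44×87/6 = 27434
∑_{k=1}^{14} k² = 14×15×29/6 = 1015
∑_{k=15}^{43} k² = 27434 - 1015 = 26419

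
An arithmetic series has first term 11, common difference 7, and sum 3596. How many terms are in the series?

Using S = n/2 × [2a + (n-1)d]
3596 = n/2 × [2(11) + (n-1)(7)]
3596 = n/2 × [22 + 7n - 7]
7192 = n × [15 + 7n]
7n² + (15)n - 7192 = 0
Discriminant: Δ = (15)² - 4(7)(-7192) = 225 + 201376 = 201601
√Δ = 449
n = [-(15) + √Δ] / (2·7) = (-15 + 449) / 14 = 434 / 14 = 31
(The negative root is discarded since n must be a positive integer.)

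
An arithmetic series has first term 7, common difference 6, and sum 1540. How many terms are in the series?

Using S = n/2 × [2a + (n-1)d]
1540 = n/2 × [2(7) + (n-1)(6)]
1540 = n/2 × [14 + 6n - 6]
3080 = n × [8 + 6n]
6n² + (8)n - 3080 = 0
Discriminant: Δ = (8)² - 4(6)(-3080) = 64 + 73920 = 73984
√Δ = 272
n = [-(8) + √Δ] / (2·6) = (-8 + 272) / 12 = 264 / 12 = 22
(The negative root is discarded since n must be a positive integer.)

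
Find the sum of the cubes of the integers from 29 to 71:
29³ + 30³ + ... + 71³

Use ∑_{k=1}^{n} k³ = [n(n+1)/2]², then subtract the first 28 terms.
∑_{k=1}^{71} k³ = [71×72/2]² = 2556² = 6533136
∑_{k=1}^{28} k³ = [28×29/2]² = 406² = 164836
∑_{k=29}^{71} k³ = 6533136 - 164836 = 6368300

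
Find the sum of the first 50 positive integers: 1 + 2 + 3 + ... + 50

Formula: ∑k = n(n+1)/2
= 50×51/2
= 2550/2
= 1275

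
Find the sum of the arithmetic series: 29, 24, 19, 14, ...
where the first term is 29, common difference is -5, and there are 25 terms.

Sₙ = n/2 × (first + last)
Last term = a + (n-1)d = 29 + (25-1)×(-5) = -91
S_25 = 25/2 × (29 + (-91))
S_25 = 25/2 × (-62) = -775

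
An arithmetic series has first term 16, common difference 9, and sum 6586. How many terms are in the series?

Using S = n/2 × [2a + (n-1)d]
6586 = n/2 × [2(16) + (n-1)(9)]
6586 = n/2 × [32 + 9n - 9]
13172 = n × [23 + 9n]
9n² + (23)n - 13172 = 0
Discriminant: Δ = (23)² - 4(9)(-13172) = 529 + 474192 = 474721
√Δ = 689
n = [-(23) + √Δ] / (2·9) = (-23 + 689) / 18 = 666 / 18 = 37
(The negative root is discarded since n must be a positive integer.)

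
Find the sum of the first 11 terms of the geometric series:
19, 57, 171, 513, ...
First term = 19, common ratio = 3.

Sₙ = a(1 - rⁿ) / (1 - r)
S_11 = 19(1 - 3^11) / (1 - 3)
S_11 = 19(1 - 177147) / (-2)
S_11 = 1682887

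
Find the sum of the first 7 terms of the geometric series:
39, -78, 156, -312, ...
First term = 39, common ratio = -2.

Sₙ = a(1 - rⁿ) / (1 - r)
S_7 = 39(1 - (-2)^7) / (1 - (-2))
S_7 = 39(1 - (-128)) / (3)
S_7 = 1677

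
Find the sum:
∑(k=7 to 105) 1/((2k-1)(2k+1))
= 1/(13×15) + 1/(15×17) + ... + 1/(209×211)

Partial fractions: 1/((2k-1)(2k+1)) = (1/2)[1/(2k-1) - 1/(2k+1)]
The series telescopes:
= (1/2)[1/13 - 1/211]
= 99/2743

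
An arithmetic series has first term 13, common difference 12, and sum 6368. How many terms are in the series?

Using S = n/2 × [2a + (n-1)d]
6368 = n/2 × [2(13) + (n-1)(12)]
6368 = n/2 × [26 + 12n - 12]
12736 = n × [14 + 12n]
12n² + (14)n - 12736 = 0
Discriminant: Δ = (14)² - 4(12)(-12736) = 196 + 611328 = 611524
√Δ = 782
n = [-(14) + √Δ] / (2·12) = (-14 + 782) / 24 = 768 / 24 = 32
(The negative root is discarded since n must be a positive integer.)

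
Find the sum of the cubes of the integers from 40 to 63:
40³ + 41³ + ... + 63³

Use ∑_{k=1}^{n} k³ = [n(n+1)/2]², then subtract the first 39 terms.
∑_{k=1}^{63} k³ = [63×64/2]² = 2016² = 4064256
∑_{k=1}^{39} k³ = [39×40/2]² = 780² = 608400
∑_{k=40}^{63} k³ = 4064256 - 608400 = 3455856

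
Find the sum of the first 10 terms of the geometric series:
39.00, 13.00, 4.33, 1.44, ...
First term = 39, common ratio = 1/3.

Sₙ = a(1 - rⁿ) / (1 - r)
S_10 = 39(1 - (1/3)^10) / (1 - (1/3))
S_10 = 39(1 - (1/59049)) / (2/3)
S_10 = 383812/6561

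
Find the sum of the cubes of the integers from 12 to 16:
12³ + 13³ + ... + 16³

Use ∑_{k=1}^{n} k³ = [n(n+1)/2]², then subtract the first 11 terms.
∑_{k=1}^{16} k³ = [16×17/2]² = 136² = 18496
∑_{k=1}^{11} k³ = [11×12/2]² = 66² = 4356
∑_{k=12}^{16} k³ = 18496 - 4356 = 14140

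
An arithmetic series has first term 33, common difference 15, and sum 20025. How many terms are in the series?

Using S = n/2 × [2a + (n-1)d]
20025 = n/2 × [2(33) + (n-1)(15)]
20025 = n/2 × [66 + 15n - 15]
40050 = n × [51 + 15n]
15n² + (51)n - 40050 = 0
Discriminant: Δ = (51)² - 4(15)(-40050) = 2601 + 2403000 = 2405601
√Δ = 1551
n = [-(51) + √Δ] / (2·15) = (-51 + 1551) / 30 = 1500 / 30 = 50
(The negative root is discarded since n must be a positive integer.)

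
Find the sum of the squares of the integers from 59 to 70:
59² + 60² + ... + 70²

Use ∑_{k=1}^{n} k² = n(n+1)(2n+1)/6, then subtract the first 58 terms.
∑_{k=1}^{70} k² = 70×71×141/6 = 116795
∑_{k=1}^{58} k² = 58×59×117/6 = 66729
∑_{k=59}^{70} k² = 116795 - 66729 = 50066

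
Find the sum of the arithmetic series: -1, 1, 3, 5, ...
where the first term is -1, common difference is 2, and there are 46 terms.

Sₙ = n/2 × (first + last)
Last term = a + (n-1)d = -1 + (46-1)×2 = 89
S_46 = 46/2 × (-1 + 89)
S_46 = 46/2 × 88 = 2024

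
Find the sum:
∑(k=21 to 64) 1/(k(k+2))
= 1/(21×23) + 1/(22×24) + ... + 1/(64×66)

Partial fractions: 1/(k(k+2)) = (1/2)[1/k - 1/(k+2)]
Telescoping leaves the first two and last two terms:
= (1/2)[1/21 + 1/22 - 1/65 - 1/66]
= 313/10010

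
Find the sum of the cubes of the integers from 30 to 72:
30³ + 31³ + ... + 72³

Use ∑_{k=1}^{n} k³ = [n(n+1)/2]², then subtract the first 29 terms.
∑_{k=1}^{72} k³ = [72×73/2]² = 2628² = 6906384
∑_{k=1}^{29} k³ = [29×30/2]² = 435² = 189225
∑_{k=30}^{72} k³ = 6906384 - 189225 = 6717159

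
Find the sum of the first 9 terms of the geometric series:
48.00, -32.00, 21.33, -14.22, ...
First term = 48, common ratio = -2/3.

Sₙ = a(1 - rⁿ) / (1 - r)
S_9 = 48(1 - (-2/3)^9) / (1 - (-2/3))
S_9 = 48(1 - (-512/19683)) / (5/3)
S_9 = 64624/2187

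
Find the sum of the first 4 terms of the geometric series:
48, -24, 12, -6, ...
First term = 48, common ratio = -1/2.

Sₙ = a(1 - rⁿ) / (1 - r)
S_4 = 48(1 - (-1/2)^4) / (1 - (-1/2))
S_4 = 48(1 - (1/16)) / (3/2)
S_4 = 30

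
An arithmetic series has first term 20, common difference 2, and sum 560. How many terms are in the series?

Using S = n/2 × [2a + (n-1)d]
560 = n/2 × [2(20) + (n-1)(2)]
560 = n/2 × [40 + 2n - 2]
1120 = n × [38 + 2n]
2n² + (38)n - 1120 = 0
Discriminant: Δ = (38)² - 4(2)(-1120) = 1444 + 8960 = 10404
√Δ = 102
n = [-(38) + √Δ] / (2·2) = (-38 + 102) / 4 = 64 / 4 = 16
(The negative root is discarded since n must be a positive integer.)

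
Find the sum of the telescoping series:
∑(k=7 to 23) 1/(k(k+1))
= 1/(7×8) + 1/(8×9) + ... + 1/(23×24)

Partial fractions: 1/(k(k+1)) = 1/k - 1/(k+1)
The series telescopes:
= (1/7 - 1/8) + (1/8 - 1/9) + ... + (1/23 - 1/24)
= 1/7 - 1/24
= 17/168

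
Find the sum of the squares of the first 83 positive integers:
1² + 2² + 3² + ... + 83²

Formula: ∑k² = n(n+1)(2n+1)/6
= 83×84×167/6
= 1164324/6
= 194054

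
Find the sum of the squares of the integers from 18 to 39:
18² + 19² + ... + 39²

Use ∑_{k=1}^{n} k² = n(n+1)(2n+1)/6, then subtract the first 17 terms.
∑_{k=1}^{39} k² = 39×40×79/6 = 20540
∑_{k=1}^{17} k² = 17×18×35/6 = 1785
∑_{k=18}^{39} k² = 20540 - 1785 = 18755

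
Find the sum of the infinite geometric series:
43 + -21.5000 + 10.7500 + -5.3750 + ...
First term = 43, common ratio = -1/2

For |r| < 1, S = a / (1 - r)
S = 43 / (1 - (-1/2))
S = 43 / (3/2)
S = 86/3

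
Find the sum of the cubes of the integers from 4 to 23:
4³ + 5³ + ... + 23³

Use ∑_{k=1}^{n} k³ = [n(n+1)/2]², then subtract the first 3 terms.
∑_{k=1}^{23} k³ = [23×24/2]² = 276² = 76176
∑_{k=1}^{3} k³ = [3×4/2]² = 6² = 36
∑_{k=4}^{23} k³ = 76176 - 36 = 76140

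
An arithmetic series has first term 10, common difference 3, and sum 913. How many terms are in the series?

Using S = n/2 × [2a + (n-1)d]
913 = n/2 × [2(10) + (n-1)(3)]
913 = n/2 × [20 + 3n - 3]
1826 = n × [17 + 3n]
3n² + (17)n - 1826 = 0
Discriminant: Δ = (17)² - 4(3)(-1826) = 289 + 21912 = 22201
√Δ = 149
n = [-(17) + √Δ] / (2·3) = (-17 + 149) / 6 = 132 / 6 = 22
(The negative root is discarded since n must be a positive integer.)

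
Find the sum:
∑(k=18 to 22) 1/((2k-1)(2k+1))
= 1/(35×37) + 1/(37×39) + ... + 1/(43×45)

Partial fractions: 1/((2k-1)(2k+1)) = (1/2)[1/(2k-1) - 1/(2k+1)]
The series telescopes:
= (1/2)[1/35 - 1/45]
= 1/315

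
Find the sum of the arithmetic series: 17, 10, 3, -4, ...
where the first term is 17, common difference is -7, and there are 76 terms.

Sₙ = n/2 × (first + last)
Last term = a + (n-1)d = 17 + (76-1)×(-7) = -508
S_76 = 76/2 × (17 + (-508))
S_76 = 76/2 × (-491) = -18658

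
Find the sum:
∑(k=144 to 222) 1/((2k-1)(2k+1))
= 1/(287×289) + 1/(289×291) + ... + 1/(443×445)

Partial fractions: 1/((2k-1)(2k+1)) = (1/2)[1/(2k-1) - 1/(2k+1)]
The series telescopes:
= (1/2)[1/287 - 1/445]
= 79/127715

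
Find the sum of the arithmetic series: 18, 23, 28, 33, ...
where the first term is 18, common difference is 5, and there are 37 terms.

Sₙ = n/2 × (first + last)
Last term = a + (n-1)d = 18 + (37-1)×5 = 198
S_37 = 37/2 × (18 + 198)
S_37 = 37/2 × 216 = 3996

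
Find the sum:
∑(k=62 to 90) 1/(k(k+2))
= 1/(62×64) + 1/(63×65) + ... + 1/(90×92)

Partial fractions: 1/(k(k+2)) = (1/2)[1/k - 1/(k+2)]
Telescoping leaves the first two and last two terms:
= (1/2)[1/62 + 1/63 - 1/91 - 1/92]
= 23693/4671576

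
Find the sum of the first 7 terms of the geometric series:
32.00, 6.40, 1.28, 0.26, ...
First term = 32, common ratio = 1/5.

Sₙ = a(1 - rⁿ) / (1 - r)
S_7 = 32(1 - (1/5)^7) / (1 - (1/5))
S_7 = 32(1 - (1/78125)) / (4/5)
S_7 = 624992/15625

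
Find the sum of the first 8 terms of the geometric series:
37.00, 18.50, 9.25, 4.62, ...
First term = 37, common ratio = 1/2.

Sₙ = a(1 - rⁿ) / (1 - r)
S_8 = 37(1 - (1/2)^8) / (1 - (1/2))
S_8 = 37(1 - (1/256)) / (1/2)
S_8 = 9435/128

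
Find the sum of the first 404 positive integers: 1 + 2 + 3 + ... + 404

Formula: ∑k = n(n+1)/2
= 404×405/2
= 163620/2
= 81810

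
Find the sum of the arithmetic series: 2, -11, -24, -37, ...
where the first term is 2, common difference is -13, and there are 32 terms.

Sₙ = n/2 × (first + last)
Last term = a + (n-1)d = 2 + (32-1)×(-13) = -401
S_32 = 32/2 × (2 + (-401))
S_32 = 32/2 × (-399) = -6384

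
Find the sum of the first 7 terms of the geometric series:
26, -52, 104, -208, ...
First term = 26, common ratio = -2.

Sₙ = a(1 - rⁿ) / (1 - r)
S_7 = 26(1 - (-2)^7) / (1 - (-2))
S_7 = 26(1 - (-128)) / (3)
S_7 = 1118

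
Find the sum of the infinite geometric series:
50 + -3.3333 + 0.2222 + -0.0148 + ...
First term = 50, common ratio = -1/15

For |r| < 1, S = a / (1 - r)
S = 50 / (1 - (-1/15))
S = 50 / (16/15)
S = 375/8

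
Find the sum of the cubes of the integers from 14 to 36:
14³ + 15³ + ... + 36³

Use ∑_{k=1}^{n} k³ = [n(n+1)/2]², then subtract the first 13 terms.
∑_{k=1}^{36} k³ = [36×37/2]² = 666² = 443556
∑_{k=1}^{13} k³ = [13×14/2]² = 91² = 8281
∑_{k=14}^{36} k³ = 443556 - 8281 = 435275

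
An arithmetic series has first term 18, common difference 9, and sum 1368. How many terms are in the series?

Using S = n/2 × [2a + (n-1)d]
1368 = n/2 × [2(18) + (n-1)(9)]
1368 = n/2 × [36 + 9n - 9]
2736 = n × [27 + 9n]
9n² + (27)n - 2736 = 0
Discriminant: Δ = (27)² - 4(9)(-2736) = 729 + 98496 = 99225
√Δ = 315
n = [-(27) + √Δ] / (2·9) = (-27 + 315) / 18 = 288 / 18 = 16
(The negative root is discarded since n must be a positive integer.)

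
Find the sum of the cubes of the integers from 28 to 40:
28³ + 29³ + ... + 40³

Use ∑_{k=1}^{n} k³ = [n(n+1)/2]², then subtract the first 27 terms.
∑_{k=1}^{40} k³ = [40×41/2]² = 820² = 672400
∑_{k=1}^{27} k³ = [27×28/2]² = 378² = 142884
∑_{k=28}^{40} k³ = 672400 - 142884 = 529516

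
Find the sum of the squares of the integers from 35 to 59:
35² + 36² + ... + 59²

Use ∑_{k=1}^{n} k² = n(n+1)(2n+1)/6, then subtract the first 34 terms.
∑_{k=1}^{59} k² = 59×60×119/6 = 70210
∑_{k=1}^{34} k² = 34×35×69/6 = 13685
∑_{k=35}^{59} k² = 70210 - 13685 = 56525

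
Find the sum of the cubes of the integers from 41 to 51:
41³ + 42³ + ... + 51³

Use ∑_{k=1}^{n} k³ = [n(n+1)/2]², then subtract the first 40 terms.
∑_{k=1}^{51} k³ = [51×52/2]² = 1326² = 1758276
∑_{k=1}^{40} k³ = [40×41/2]² = 820² = 672400
∑_{k=41}^{51} k³ = 1758276 - 672400 = 1085876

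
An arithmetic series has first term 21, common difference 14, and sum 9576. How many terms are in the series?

Using S = n/2 × [2a + (n-1)d]
9576 = n/2 × [2(21) + (n-1)(14)]
9576 = n/2 × [42 + 14n - 14]
19152 = n × [28 + 14n]
14n² + (28)n - 19152 = 0
Discriminant: Δ = (28)² - 4(14)(-19152) = 784 + 1072512 = 1073296
√Δ = 1036
n = [-(28) + √Δ] / (2·14) = (-28 + 1036) / 28 = 1008 / 28 = 36
(The negative root is discarded since n must be a positive integer.)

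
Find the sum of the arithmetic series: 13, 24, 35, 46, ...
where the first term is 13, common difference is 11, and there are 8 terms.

Sₙ = n/2 × (first + last)
Last term = a + (n-1)d = 13 + (8-1)×11 = 90
S_8 = 8/2 × (13 + 90)
S_8 = 8/2 × 103 = 412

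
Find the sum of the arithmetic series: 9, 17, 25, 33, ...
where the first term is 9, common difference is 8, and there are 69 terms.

Sₙ = n/2 × (first + last)
Last term = a + (n-1)d = 9 + (69-1)×8 = 553
S_69 = 69/2 × (9 + 553)
S_69 = 69/2 × 562 = 19389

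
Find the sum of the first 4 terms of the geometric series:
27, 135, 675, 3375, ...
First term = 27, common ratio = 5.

Sₙ = a(1 - rⁿ) / (1 - r)
S_4 = 27(1 - 5^4) / (1 - 5)
S_4 = 27(1 - 625) / (-4)
S_4 = 4212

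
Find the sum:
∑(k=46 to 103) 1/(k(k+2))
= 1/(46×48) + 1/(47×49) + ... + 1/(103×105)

Partial fractions: 1/(k(k+2)) = (1/2)[1/k - 1/(k+2)]
Telescoping leaves the first two and last two terms:
= (1/2)[1/46 + 1/47 - 1/104 - 1/105]
= 281851/23609040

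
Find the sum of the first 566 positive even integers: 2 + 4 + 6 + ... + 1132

Sum of first n even numbers = n(n+1)
= 566×567
= 320922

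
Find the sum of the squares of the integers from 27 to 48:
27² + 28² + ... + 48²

Use ∑_{k=1}^{n} k² = n(n+1)(2n+1)/6, then subtract the first 26 terms.
∑_{k=1}^{48} k² = 48×49×97/6 = 38024
∑_{k=1}^{26} k² = 26×27×53/6 = 6201
∑_{k=27}^{48} k² = 38024 - 6201 = 31823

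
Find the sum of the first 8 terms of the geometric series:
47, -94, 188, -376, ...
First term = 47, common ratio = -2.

Sₙ = a(1 - rⁿ) / (1 - r)
S_8 = 47(1 - (-2)^8) / (1 - (-2))
S_8 = 47(1 - 256) / (3)
S_8 = -3995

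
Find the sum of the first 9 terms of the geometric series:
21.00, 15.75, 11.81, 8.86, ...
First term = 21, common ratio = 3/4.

Sₙ = a(1 - rⁿ) / (1 - r)
S_9 = 21(1 - (3/4)^9) / (1 - (3/4))
S_9 = 21(1 - (19683/262144)) / (1/4)
S_9 = 5091681/65536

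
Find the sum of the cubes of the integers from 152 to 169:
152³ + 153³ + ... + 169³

Use ∑_{k=1}^{n} k³ = [n(n+1)/2]², then subtract the first 151 terms.
∑_{k=1}^{169} k³ = [169×170/2]² = 14365² = 206353225
∑_{k=1}^{151} k³ = [151×152/2]² = 11476² = 131698576
∑_{k=152}^{169} k³ = 206353225 - 131698576 = 74654649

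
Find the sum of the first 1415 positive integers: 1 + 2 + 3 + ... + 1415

Formula: ∑k = n(n+1)/2
= 1415×1416/2
= 2003640/2
= 1001820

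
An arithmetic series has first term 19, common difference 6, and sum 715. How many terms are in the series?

Using S = n/2 × [2a + (n-1)d]
715 = n/2 × [2(19) + (n-1)(6)]
715 = n/2 × [38 + 6n - 6]
1430 = n × [32 + 6n]
6n² + (32)n - 1430 = 0
Discriminant: Δ = (32)² - 4(6)(-1430) = 1024 + 34320 = 35344
√Δ = 188
n = [-(32) + √Δ] / (2·6) = (-32 + 188) / 12 = 156 / 12 = 13
(The negative root is discarded since n must be a positive integer.)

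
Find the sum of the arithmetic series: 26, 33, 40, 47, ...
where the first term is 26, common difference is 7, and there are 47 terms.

Sₙ = n/2 × (first + last)
Last term = a + (n-1)d = 26 + (47-1)×7 = 348
S_47 = 47/2 × (26 + 348)
S_47 = 47/2 × 374 = 8789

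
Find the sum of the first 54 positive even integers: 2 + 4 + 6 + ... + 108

Sum of first n even numbers = n(n+1)
= 54×55
= 2970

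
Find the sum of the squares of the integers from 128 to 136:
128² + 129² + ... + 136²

Use ∑_{k=1}^{n} k² = n(n+1)(2n+1)/6, then subtract the first 127 terms.
∑_{k=1}^{136} k² = 136×137×273/6 = 847756
∑_{k=1}^{127} k² = 127×128×255/6 = 690880
∑_{k=128}^{136} k² = 847756 - 690880 = 156876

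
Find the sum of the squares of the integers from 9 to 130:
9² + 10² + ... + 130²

Use ∑_{k=1}^{n} k² = n(n+1)(2n+1)/6, then subtract the first 8 terms.
∑_{k=1}^{130} k² = 130×131×261/6 = 740805
∑_{k=1}^{8} k² = 8×9×17/6 = 204
∑_{k=9}^{130} k² = 740805 - 204 = 740601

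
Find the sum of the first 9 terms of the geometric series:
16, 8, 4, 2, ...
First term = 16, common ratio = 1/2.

Sₙ = a(1 - rⁿ) / (1 - r)
S_9 = 16(1 - (1/2)^9) / (1 - (1/2))
S_9 = 16(1 - (1/512)) / (1/2)
S_9 = 511/16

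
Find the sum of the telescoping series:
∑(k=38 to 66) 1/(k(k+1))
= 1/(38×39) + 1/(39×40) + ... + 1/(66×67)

Partial fractions: 1/(k(k+1)) = 1/k - 1/(k+1)
The series telescopes:
= (1/38 - 1/39) + (1/39 - 1/40) + ... + (1/66 - 1/67)
= 1/38 - 1/67
= 29/2546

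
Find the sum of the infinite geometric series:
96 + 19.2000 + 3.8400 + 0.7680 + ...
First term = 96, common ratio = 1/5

For |r| < 1, S = a / (1 - r)
S = 96 / (1 - (1/5))
S = 96 / (4/5)
S = 120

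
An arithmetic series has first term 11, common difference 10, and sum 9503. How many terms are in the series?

Using S = n/2 × [2a + (n-1)d]
9503 = n/2 × [2(11) + (n-1)(10)]
9503 = n/2 × [22 + 10n - 10]
19006 = n × [12 + 10n]
10n² + (12)n - 19006 = 0
Discriminant: Δ = (12)² - 4(10)(-19006) = 144 + 760240 = 760384
√Δ = 872
n = [-(12) + √Δ] / (2·10) = (-12 + 872) / 20 = 860 / 20 = 43
(The negative root is discarded since n must be a positive integer.)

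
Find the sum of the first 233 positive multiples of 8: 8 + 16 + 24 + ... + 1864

Factor out 8: = 8(1 + 2 + ... + 233) = 8 × n(n+1)/2
= 8 × 233×234/2
= 8 × 27261
= 218088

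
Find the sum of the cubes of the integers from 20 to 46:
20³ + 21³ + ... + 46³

Use ∑_{k=1}^{n} k³ = [n(n+1)/2]², then subtract the first 19 terms.
∑_{k=1}^{46} k³ = [46×47/2]² = 1081² = 1168561
∑_{k=1}^{19} k³ = [19×20/2]² = 190² = 36100
∑_{k=20}^{46} k³ = 1168561 - 36100 = 1132461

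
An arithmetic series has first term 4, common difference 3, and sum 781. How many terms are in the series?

Using S = n/2 × [2a + (n-1)d]
781 = n/2 × [2(4) + (n-1)(3)]
781 = n/2 × [8 + 3n - 3]
1562 = n × [5 + 3n]
3n² + (5)n - 1562 = 0
Discriminant: Δ = (5)² - 4(3)(-1562) = 25 + 18744 = 18769
√Δ = 137
n = [-(5) + √Δ] / (2·3) = (-5 + 137) / 6 = 132 / 6 = 22
(The negative root is discarded since n must be a positive integer.)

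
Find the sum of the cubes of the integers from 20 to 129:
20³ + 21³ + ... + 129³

Use ∑_{k=1}^{n} k³ = [n(n+1)/2]², then subtract the first 19 terms.
∑_{k=1}^{129} k³ = [129×130/2]² = 8385² = 70308225
∑_{k=1}^{19} k³ = [19×20/2]² = 190² = 36100
∑_{k=20}^{129} k³ = 70308225 - 36100 = 70272125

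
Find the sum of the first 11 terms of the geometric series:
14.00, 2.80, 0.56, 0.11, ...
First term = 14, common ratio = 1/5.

Sₙ = a(1 - rⁿ) / (1 - r)
S_11 = 14(1 - (1/5)^11) / (1 - (1/5))
S_11 = 14(1 - (1/48828125)) / (4/5)
S_11 = 170898434/9765625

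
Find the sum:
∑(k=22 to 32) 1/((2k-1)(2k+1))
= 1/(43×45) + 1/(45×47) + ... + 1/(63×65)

Partial fractions: 1/((2k-1)(2k+1)) = (1/2)[1/(2k-1) - 1/(2k+1)]
The series telescopes:
= (1/2)[1/43 - 1/65]
= 11/2795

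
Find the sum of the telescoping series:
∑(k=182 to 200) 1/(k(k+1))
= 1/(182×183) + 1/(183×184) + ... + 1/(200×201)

Partial fractions: 1/(k(k+1)) = 1/k - 1/(k+1)
The series telescopes:
= (1/182 - 1/183) + (1/183 - 1/184) + ... + (1/200 - 1/201)
= 1/182 - 1/201
= 19/36582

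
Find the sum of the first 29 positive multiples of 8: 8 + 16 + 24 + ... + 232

Factor out 8: = 8(1 + 2 + ... + 29) = 8 × n(n+1)/2
= 8 × 29×30/2
= 8 × 435
= 3480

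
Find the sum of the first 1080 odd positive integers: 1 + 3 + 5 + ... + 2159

Sum of first n odd numbers = n²
= 1080²
= 1166400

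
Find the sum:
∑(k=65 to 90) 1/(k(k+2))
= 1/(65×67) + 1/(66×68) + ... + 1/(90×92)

Partial fractions: 1/(k(k+2)) = (1/2)[1/k - 1/(k+2)]
Telescoping leaves the first two and last two terms:
= (1/2)[1/65 + 1/66 - 1/91 - 1/92]
= 11987/2762760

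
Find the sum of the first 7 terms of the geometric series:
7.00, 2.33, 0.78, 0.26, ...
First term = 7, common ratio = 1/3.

Sₙ = a(1 - rⁿ) / (1 - r)
S_7 = 7(1 - (1/3)^7) / (1 - (1/3))
S_7 = 7(1 - (1/2187)) / (2/3)
S_7 = 7651/729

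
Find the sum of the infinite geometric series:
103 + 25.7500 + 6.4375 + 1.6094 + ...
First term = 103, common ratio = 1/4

For |r| < 1, S = a / (1 - r)
S = 103 / (1 - (1/4))
S = 103 / (3/4)
S = 412/3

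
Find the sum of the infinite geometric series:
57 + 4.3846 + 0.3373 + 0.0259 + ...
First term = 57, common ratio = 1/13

For |r| < 1, S = a / (1 - r)
S = 57 / (1 - (1/13))
S = 57 / (12/13)
S = 247/4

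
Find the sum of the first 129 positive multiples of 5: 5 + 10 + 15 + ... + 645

Factor out 5: = 5(1 + 2 + ... + 129) = 5 × n(n+1)/2
= 5 × 129×130/2
= 5 × 8385
= 41925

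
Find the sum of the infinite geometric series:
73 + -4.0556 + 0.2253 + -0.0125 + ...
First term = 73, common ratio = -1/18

For |r| < 1, S = a / (1 - r)
S = 73 / (1 - (-1/18))
S = 73 / (19/18)
S = 1314/19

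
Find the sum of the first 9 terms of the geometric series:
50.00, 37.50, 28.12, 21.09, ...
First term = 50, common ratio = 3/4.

Sₙ = a(1 - rⁿ) / (1 - r)
S_9 = 50(1 - (3/4)^9) / (1 - (3/4))
S_9 = 50(1 - (19683/262144)) / (1/4)
S_9 = 6061525/32768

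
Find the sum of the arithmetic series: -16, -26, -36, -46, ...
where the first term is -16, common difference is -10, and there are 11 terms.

Sₙ = n/2 × (first + last)
Last term = a + (n-1)d = -16 + (11-1)×(-10) = -116
S_11 = 11/2 × (-16 + (-116))
S_11 = 11/2 × (-132) = -726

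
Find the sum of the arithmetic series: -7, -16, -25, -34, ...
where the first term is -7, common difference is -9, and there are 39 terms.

Sₙ = n/2 × (first + last)
Last term = a + (n-1)d = -7 + (39-1)×(-9) = -349
S_39 = 39/2 × (-7 + (-349))
S_39 = 39/2 × (-356) = -6942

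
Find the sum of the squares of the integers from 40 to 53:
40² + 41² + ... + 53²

Use ∑_{k=1}^{n} k² = n(n+1)(2n+1)/6, then subtract the first 39 terms.
∑_{k=1}^{53} k² = 53×54×107/6 = 51039
∑_{k=1}^{39} k² = 39×40×79/6 = 20540
∑_{k=40}^{53} k² = 51039 - 20540 = 30499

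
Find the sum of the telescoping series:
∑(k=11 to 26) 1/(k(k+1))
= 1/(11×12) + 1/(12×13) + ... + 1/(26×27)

Partial fractions: 1/(k(k+1)) = 1/k - 1/(k+1)
The series telescopes:
= (1/11 - 1/12) + (1/12 - 1/13) + ... + (1/26 - 1/27)
= 1/11 - 1/27
= 16/297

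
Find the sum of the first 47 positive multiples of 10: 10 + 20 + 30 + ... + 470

Factor out 10: = 10(1 + 2 + ... + 47) = 10 × n(n+1)/2
= 10 × 47×48/2
= 10 × 1128
= 11280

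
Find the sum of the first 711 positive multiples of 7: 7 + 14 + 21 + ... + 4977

Factor out 7: = 7(1 + 2 + ... + 711) = 7 × n(n+1)/2
= 7 × 711×712/2
= 7 × 253116
= 1771812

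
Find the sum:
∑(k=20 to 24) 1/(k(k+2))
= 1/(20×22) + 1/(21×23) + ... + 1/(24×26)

Partial fractions: 1/(k(k+2)) = (1/2)[1/k - 1/(k+2)]
Telescoping leaves the first two and last two terms:
= (1/2)[1/20 + 1/21 - 1/25 - 1/26]
= 523/54600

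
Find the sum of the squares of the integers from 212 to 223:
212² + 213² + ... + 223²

Use ∑_{k=1}^{n} k² = n(n+1)(2n+1)/6, then subtract the first 211 terms.
∑_{k=1}^{223} k² = 223×224×447/6 = 3721424
∑_{k=1}^{211} k² = 211×212×423/6 = 3153606
∑_{k=212}^{223} k² = 3721424 - 3153606 = 567818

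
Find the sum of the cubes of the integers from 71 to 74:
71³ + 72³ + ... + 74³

Use ∑_{k=1}^{n} k³ = [n(n+1)/2]², then subtract the first 70 terms.
∑_{k=1}^{74} k³ = [74×75/2]² = 2775² = 7700625
∑_{k=1}^{70} k³ = [70×71/2]² = 2485² = 6175225
∑_{k=71}^{74} k³ = 7700625 - 6175225 = 1525400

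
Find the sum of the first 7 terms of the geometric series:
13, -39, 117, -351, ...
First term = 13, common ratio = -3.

Sₙ = a(1 - rⁿ) / (1 - r)
S_7 = 13(1 - (-3)^7) / (1 - (-3))
S_7 = 13(1 - (-2187)) / (4)
S_7 = 7111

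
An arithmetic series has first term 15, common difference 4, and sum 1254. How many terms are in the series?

Using S = n/2 × [2a + (n-1)d]
1254 = n/2 × [2(15) + (n-1)(4)]
1254 = n/2 × [30 + 4n - 4]
2508 = n × [26 + 4n]
4n² + (26)n - 2508 = 0
Discriminant: Δ = (26)² - 4(4)(-2508) = 676 + 40128 = 40804
√Δ = 202
n = [-(26) + √Δ] / (2·4) = (-26 + 202) / 8 = 176 / 8 = 22
(The negative root is discarded since n must be a positive integer.)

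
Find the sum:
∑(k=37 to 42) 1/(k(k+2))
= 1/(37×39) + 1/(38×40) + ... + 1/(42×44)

Partial fractions: 1/(k(k+2)) = (1/2)[1/k - 1/(k+2)]
Telescoping leaves the first two and last two terms:
= (1/2)[1/37 + 1/38 - 1/43 - 1/44]
= 9789/2660152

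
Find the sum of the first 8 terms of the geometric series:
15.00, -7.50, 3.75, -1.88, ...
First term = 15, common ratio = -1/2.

Sₙ = a(1 - rⁿ) / (1 - r)
S_8 = 15(1 - (-1/2)^8) / (1 - (-1/2))
S_8 = 15(1 - (1/256)) / (3/2)
S_8 = 1275/128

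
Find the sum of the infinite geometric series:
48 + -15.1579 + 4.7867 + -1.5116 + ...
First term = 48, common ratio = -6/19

For |r| < 1, S = a / (1 - r)
S = 48 / (1 - (-6/19))
S = 48 / (25/19)
S = 912/25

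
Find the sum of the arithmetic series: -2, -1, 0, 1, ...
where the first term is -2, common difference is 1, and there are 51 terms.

Sₙ = n/2 × (first + last)
Last term = a + (n-1)d = -2 + (51-1)×1 = 48
S_51 = 51/2 × (-2 + 48)
S_51 = 51/2 × 46 = 1173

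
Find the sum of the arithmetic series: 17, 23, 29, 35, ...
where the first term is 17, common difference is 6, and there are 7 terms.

Sₙ = n/2 × (first + last)
Last term = a + (n-1)d = 17 + (7-1)×6 = 53
S_7 = 7/2 × (17 + 53)
S_7 = 7/2 × 70 = 245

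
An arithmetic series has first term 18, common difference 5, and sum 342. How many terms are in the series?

Using S = n/2 × [2a + (n-1)d]
342 = n/2 × [2(18) + (n-1)(5)]
342 = n/2 × [36 + 5n - 5]
684 = n × [31 + 5n]
5n² + (31)n - 684 = 0
Discriminant: Δ = (31)² - 4(5)(-684) = 961 + 13680 = 14641
√Δ = 121
n = [-(31) + √Δ] / (2·5) = (-31 + 121) / 10 = 90 / 10 = 9
(The negative root is discarded since n must be a positive integer.)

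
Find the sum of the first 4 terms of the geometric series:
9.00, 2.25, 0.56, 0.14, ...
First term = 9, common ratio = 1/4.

Sₙ = a(1 - rⁿ) / (1 - r)
S_4 = 9(1 - (1/4)^4) / (1 - (1/4))
S_4 = 9(1 - (1/256)) / (3/4)
S_4 = 765/64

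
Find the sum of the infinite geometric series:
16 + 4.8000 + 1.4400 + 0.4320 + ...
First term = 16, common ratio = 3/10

For |r| < 1, S = a / (1 - r)
S = 16 / (1 - (3/10))
S = 16 / (7/10)
S = 160/7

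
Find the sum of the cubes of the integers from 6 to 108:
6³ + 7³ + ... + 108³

Use ∑_{k=1}^{n} k³ = [n(n+1)/2]², then subtract the first 5 terms.
∑_{k=1}^{108} k³ = [108×109/2]² = 5886² = 34644996
∑_{k=1}^{5} k³ = [5×6/2]² = 15² = 225
∑_{k=6}^{108} k³ = 34644996 - 225 = 34644771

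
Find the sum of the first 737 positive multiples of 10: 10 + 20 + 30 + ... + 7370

Factor out 10: = 10(1 + 2 + ... + 737) = 10 × n(n+1)/2
= 10 × 737×738/2
= 10 × 271953
= 2719530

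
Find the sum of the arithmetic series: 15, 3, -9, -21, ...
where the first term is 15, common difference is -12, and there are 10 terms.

Sₙ = n/2 × (first + last)
Last term = a + (n-1)d = 15 + (10-1)×(-12) = -93
S_10 = 10/2 × (15 + (-93))
S_10 = 10/2 × (-78) = -390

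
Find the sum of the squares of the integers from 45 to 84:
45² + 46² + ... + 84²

Use ∑_{k=1}^{n} k² = n(n+1)(2n+1)/6, then subtract the first 44 terms.
∑_{k=1}^{84} k² = 84×85×169/6 = 201110
∑_{k=1}^{44} k² = 44×45×89/6 = 29370
∑_{k=45}^{84} k² = 201110 - 29370 = 171740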